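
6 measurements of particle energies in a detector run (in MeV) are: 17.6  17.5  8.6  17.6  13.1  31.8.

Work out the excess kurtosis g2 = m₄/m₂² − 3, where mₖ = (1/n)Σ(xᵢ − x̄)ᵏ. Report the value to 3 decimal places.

0.064

x̄ = 17.7000
Σ(xᵢ − x̄)² = 302.8400 ⇒ m₂ = 50.47333
Σ(xᵢ − x̄)⁴ = 46830.6596 ⇒ m₄ = 7805.10993
m₂² = 2547.55738
g2 = m₄/m₂² − 3 = 3.06376 − 3 ≈ 0.064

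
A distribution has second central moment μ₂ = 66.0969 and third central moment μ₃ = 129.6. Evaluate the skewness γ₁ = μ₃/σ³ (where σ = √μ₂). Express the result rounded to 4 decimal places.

σ = √μ₂ = √66.0969 = 8.13000
σ³ = μ₂^(3/2) = 537.36780
γ₁ = μ₃/σ³ = 129.6 / 537.36780 ≈ 0.2412

0.2412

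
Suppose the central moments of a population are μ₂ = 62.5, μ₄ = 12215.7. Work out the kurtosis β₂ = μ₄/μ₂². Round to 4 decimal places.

μ₂² = 62.5² = 3906.25000
μ₄/μ₂² = 12215.7 / 3906.25000 = 3.12722
β₂ ≈ 3.1272

3.1272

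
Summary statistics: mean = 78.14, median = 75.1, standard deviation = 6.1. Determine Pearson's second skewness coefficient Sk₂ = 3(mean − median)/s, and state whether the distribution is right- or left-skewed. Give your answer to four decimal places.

1.4951, right-skewed

Sk₂ = 3(78.14 − 75.1) / 6.1 = 3 × 3.0400 / 6.1
    = 9.1200 / 6.1 ≈ 1.4951
Sk₂ > 0 ⇒ mean > median ⇒ right-skewed (positive skew).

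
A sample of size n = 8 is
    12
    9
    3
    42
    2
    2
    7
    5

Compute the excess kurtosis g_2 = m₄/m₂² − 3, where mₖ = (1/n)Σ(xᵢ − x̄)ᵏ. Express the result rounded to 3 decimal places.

x̄ = 10.2500
Σ(xᵢ − x̄)² = 1239.5000 ⇒ m₂ = 154.93750
Σ(xᵢ − x̄)⁴ = 1029100.9063 ⇒ m₄ = 128637.61328
m₂² = 24005.62891
g_2 = m₄/m₂² − 3 = 5.35864 − 3 ≈ 2.359

2.359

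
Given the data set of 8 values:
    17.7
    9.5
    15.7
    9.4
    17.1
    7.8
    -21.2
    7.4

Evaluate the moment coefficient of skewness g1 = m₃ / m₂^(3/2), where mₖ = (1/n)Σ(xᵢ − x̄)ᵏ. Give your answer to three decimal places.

x̄ = (17.7 + 9.5 + 15.7 + 9.4 + 17.1 + 7.8 - 21.2 + 7.4) / 8 = 7.9250
deviations (xᵢ − x̄): 9.7750, 1.5750, 7.7750, 1.4750, 9.1750, -0.1250, -29.1250, -0.5250
Σ(xᵢ − x̄)² = 1093.3950 ⇒ m₂ = 1093.3950/8 = 136.67438
Σ(xᵢ − x̄)³ = -22522.3988 ⇒ m₃ = -22522.3988/8 = -2815.29984
m₂^(3/2) = 136.67438^(1.5) = 1597.83027
g1 = m₃ / m₂^(3/2) = -2815.29984 / 1597.83027 ≈ -1.762

-1.762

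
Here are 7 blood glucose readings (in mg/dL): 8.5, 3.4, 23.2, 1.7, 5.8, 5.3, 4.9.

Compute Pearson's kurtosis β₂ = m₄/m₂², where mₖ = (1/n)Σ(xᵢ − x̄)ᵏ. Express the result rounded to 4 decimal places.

x̄ = 7.5429
Σ(xᵢ − x̄)² = 312.4171 ⇒ m₂ = 44.63102
Σ(xᵢ − x̄)⁴ = 61640.8259 ⇒ m₄ = 8805.83227
m₂² = 1991.92798
β₂ = m₄/m₂² = 8805.83227 / 1991.92798 ≈ 4.4208

4.4208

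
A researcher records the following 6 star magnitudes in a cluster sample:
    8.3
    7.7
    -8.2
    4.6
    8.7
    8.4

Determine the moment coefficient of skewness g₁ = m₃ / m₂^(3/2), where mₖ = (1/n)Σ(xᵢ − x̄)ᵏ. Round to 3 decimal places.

x̄ = (8.3 + 7.7 - 8.2 + 4.6 + 8.7 + 8.4) / 6 = 4.9167
deviations (xᵢ − x̄): 3.3833, 2.7833, -13.1167, -0.3167, 3.7833, 3.4833
Σ(xᵢ − x̄)² = 217.7883 ⇒ m₂ = 217.7883/6 = 36.29806
Σ(xᵢ − x̄)³ = -2100.0044 ⇒ m₃ = -2100.0044/6 = -350.00074
m₂^(3/2) = 36.29806^(1.5) = 218.68804
g₁ = m₃ / m₂^(3/2) = -350.00074 / 218.68804 ≈ -1.600

-1.600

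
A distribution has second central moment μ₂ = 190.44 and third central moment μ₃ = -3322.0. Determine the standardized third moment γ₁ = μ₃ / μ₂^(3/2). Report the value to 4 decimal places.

-1.2640

σ = √μ₂ = √190.44 = 13.80000
σ³ = μ₂^(3/2) = 2628.07200
γ₁ = μ₃/σ³ = -3322.0 / 2628.07200 ≈ -1.2640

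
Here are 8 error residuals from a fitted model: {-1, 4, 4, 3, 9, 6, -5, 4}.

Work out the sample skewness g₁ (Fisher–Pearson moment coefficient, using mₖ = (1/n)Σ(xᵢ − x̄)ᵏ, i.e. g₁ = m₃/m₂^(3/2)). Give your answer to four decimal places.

-0.6445

x̄ = (-1 + 4 + 4 + 3 + 9 + 6 - 5 + 4) / 8 = 3.0000
deviations (xᵢ − x̄): -4.0000, 1.0000, 1.0000, 0.0000, 6.0000, 3.0000, -8.0000, 1.0000
Σ(xᵢ − x̄)² = 128.0000 ⇒ m₂ = 128.0000/8 = 16.00000
Σ(xᵢ − x̄)³ = -330.0000 ⇒ m₃ = -330.0000/8 = -41.25000
m₂^(3/2) = 16.00000^(1.5) = 64.00000
g₁ = m₃ / m₂^(3/2) = -41.25000 / 64.00000 ≈ -0.6445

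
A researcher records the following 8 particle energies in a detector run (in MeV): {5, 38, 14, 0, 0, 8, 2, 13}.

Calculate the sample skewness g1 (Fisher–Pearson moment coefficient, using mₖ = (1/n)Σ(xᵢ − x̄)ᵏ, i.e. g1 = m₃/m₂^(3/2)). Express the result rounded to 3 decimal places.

x̄ = (5 + 38 + 14 + 0 + 0 + 8 + 2 + 13) / 8 = 10.0000
deviations (xᵢ − x̄): -5.0000, 28.0000, 4.0000, -10.0000, -10.0000, -2.0000, -8.0000, 3.0000
Σ(xᵢ − x̄)² = 1102.0000 ⇒ m₂ = 1102.0000/8 = 137.75000
Σ(xᵢ − x̄)³ = 19398.0000 ⇒ m₃ = 19398.0000/8 = 2424.75000
m₂^(3/2) = 137.75000^(1.5) = 1616.72968
g1 = m₃ / m₂^(3/2) = 2424.75000 / 1616.72968 ≈ 1.500

1.500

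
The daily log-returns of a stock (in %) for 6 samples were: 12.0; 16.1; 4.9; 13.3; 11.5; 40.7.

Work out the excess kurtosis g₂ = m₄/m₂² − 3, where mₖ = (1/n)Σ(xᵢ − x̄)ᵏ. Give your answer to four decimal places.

x̄ = 16.4167
Σ(xᵢ − x̄)² = 775.8083 ⇒ m₂ = 129.30139
Σ(xᵢ − x̄)⁴ = 366373.7534 ⇒ m₄ = 61062.29224
m₂² = 16718.84917
g₂ = m₄/m₂² − 3 = 3.65230 − 3 ≈ 0.6523

0.6523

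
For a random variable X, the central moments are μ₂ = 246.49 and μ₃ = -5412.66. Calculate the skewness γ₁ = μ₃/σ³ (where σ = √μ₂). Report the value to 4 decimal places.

-1.3987

σ = √μ₂ = √246.49 = 15.70000
σ³ = μ₂^(3/2) = 3869.89300
γ₁ = μ₃/σ³ = -5412.66 / 3869.89300 ≈ -1.3987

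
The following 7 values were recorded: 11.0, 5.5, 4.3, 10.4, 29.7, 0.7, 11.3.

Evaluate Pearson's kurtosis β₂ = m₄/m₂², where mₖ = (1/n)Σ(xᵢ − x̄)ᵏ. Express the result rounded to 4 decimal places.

3.7332

x̄ = 10.4143
Σ(xᵢ − x̄)² = 528.9686 ⇒ m₂ = 75.56694
Σ(xᵢ − x̄)⁴ = 149225.2144 ⇒ m₄ = 21317.88778
m₂² = 5710.36224
β₂ = m₄/m₂² = 21317.88778 / 5710.36224 ≈ 3.7332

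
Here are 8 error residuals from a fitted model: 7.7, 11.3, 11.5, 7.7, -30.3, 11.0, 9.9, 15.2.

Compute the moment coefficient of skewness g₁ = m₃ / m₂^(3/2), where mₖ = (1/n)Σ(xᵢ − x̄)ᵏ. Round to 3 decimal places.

-2.146

x̄ = (7.7 + 11.3 + 11.5 + 7.7 - 30.3 + 11.0 + 9.9 + 15.2) / 8 = 5.5000
deviations (xᵢ − x̄): 2.2000, 5.8000, 6.0000, 2.2000, -35.8000, 5.5000, 4.4000, 9.7000
Σ(xᵢ − x̄)² = 1504.6600 ⇒ m₂ = 1504.6600/8 = 188.08250
Σ(xᵢ − x̄)³ = -44286.0720 ⇒ m₃ = -44286.0720/8 = -5535.75900
m₂^(3/2) = 188.08250^(1.5) = 2579.42309
g₁ = m₃ / m₂^(3/2) = -5535.75900 / 2579.42309 ≈ -2.146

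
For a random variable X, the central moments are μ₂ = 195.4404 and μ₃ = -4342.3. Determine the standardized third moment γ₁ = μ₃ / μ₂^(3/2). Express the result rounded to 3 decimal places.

σ = √μ₂ = √195.4404 = 13.98000
σ³ = μ₂^(3/2) = 2732.25679
γ₁ = μ₃/σ³ = -4342.3 / 2732.25679 ≈ -1.589

-1.589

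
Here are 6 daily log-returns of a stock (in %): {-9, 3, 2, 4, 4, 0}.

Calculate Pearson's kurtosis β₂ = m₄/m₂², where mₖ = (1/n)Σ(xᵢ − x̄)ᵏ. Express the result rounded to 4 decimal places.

3.5547

x̄ = 0.6667
Σ(xᵢ − x̄)² = 123.3333 ⇒ m₂ = 20.55556
Σ(xᵢ − x̄)⁴ = 9011.7778 ⇒ m₄ = 1501.96296
m₂² = 422.53086
β₂ = m₄/m₂² = 1501.96296 / 422.53086 ≈ 3.5547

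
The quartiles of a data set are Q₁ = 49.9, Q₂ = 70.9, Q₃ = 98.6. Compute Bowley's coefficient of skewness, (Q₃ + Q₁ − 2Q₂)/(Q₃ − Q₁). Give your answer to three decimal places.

0.138

numerator: Q₃ + Q₁ − 2Q₂ = 98.6 + 49.9 − 2×70.9 = 6.7000
denominator: Q₃ − Q₁ = 98.6 − 49.9 = 48.7000
Bowley skewness = 6.7000 / 48.7000 ≈ 0.138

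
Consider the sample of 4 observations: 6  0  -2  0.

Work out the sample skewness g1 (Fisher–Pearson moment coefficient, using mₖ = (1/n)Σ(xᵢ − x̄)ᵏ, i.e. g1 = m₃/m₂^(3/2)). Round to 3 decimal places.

0.889

x̄ = (6 + 0 - 2 + 0) / 4 = 1.0000
deviations (xᵢ − x̄): 5.0000, -1.0000, -3.0000, -1.0000
Σ(xᵢ − x̄)² = 36.0000 ⇒ m₂ = 36.0000/4 = 9.00000
Σ(xᵢ − x̄)³ = 96.0000 ⇒ m₃ = 96.0000/4 = 24.00000
m₂^(3/2) = 9.00000^(1.5) = 27.00000
g1 = m₃ / m₂^(3/2) = 24.00000 / 27.00000 ≈ 0.889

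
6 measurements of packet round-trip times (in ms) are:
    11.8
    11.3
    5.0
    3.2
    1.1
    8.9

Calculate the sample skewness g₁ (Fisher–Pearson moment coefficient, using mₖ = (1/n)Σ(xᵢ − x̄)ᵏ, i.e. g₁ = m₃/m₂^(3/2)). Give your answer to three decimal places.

x̄ = (11.8 + 11.3 + 5.0 + 3.2 + 1.1 + 8.9) / 6 = 6.8833
deviations (xᵢ − x̄): 4.9167, 4.4167, -1.8833, -3.6833, -5.7833, 2.0167
Σ(xᵢ − x̄)² = 98.3083 ⇒ m₂ = 98.3083/6 = 16.38472
Σ(xᵢ − x̄)³ = -36.8756 ⇒ m₃ = -36.8756/6 = -6.14593
m₂^(3/2) = 16.38472^(1.5) = 66.32215
g₁ = m₃ / m₂^(3/2) = -6.14593 / 66.32215 ≈ -0.093

-0.093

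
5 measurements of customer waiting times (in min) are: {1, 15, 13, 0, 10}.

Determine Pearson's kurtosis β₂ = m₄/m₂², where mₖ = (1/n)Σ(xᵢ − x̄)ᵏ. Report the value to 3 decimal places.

1.275

x̄ = 7.8000
Σ(xᵢ − x̄)² = 190.8000 ⇒ m₂ = 38.16000
Σ(xᵢ − x̄)⁴ = 9281.6160 ⇒ m₄ = 1856.32320
m₂² = 1456.18560
β₂ = m₄/m₂² = 1856.32320 / 1456.18560 ≈ 1.275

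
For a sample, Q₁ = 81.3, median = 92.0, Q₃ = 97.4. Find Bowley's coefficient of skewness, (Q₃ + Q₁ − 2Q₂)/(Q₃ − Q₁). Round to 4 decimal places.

numerator: Q₃ + Q₁ − 2Q₂ = 97.4 + 81.3 − 2×92.0 = -5.3000
denominator: Q₃ − Q₁ = 97.4 − 81.3 = 16.1000
Bowley skewness = -5.3000 / 16.1000 ≈ -0.3292

-0.3292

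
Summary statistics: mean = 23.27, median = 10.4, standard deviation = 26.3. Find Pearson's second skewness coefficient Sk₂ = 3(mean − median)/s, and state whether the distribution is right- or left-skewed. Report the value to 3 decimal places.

Sk₂ = 3(23.27 − 10.4) / 26.3 = 3 × 12.8700 / 26.3
    = 38.6100 / 26.3 ≈ 1.468
Sk₂ > 0 ⇒ mean > median ⇒ right-skewed (positive skew).

1.468, right-skewed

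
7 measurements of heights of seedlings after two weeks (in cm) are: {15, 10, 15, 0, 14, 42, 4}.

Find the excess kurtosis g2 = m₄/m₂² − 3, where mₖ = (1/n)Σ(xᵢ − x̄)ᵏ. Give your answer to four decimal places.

0.7380

x̄ = 14.2857
Σ(xᵢ − x̄)² = 1097.4286 ⇒ m₂ = 156.77551
Σ(xᵢ − x̄)⁴ = 643129.3703 ⇒ m₄ = 91875.62432
m₂² = 24578.56060
g2 = m₄/m₂² − 3 = 3.73804 − 3 ≈ 0.7380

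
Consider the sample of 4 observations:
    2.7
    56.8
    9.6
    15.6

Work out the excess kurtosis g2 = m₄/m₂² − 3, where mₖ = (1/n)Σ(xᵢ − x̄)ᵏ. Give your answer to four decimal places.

x̄ = 21.1750
Σ(xᵢ − x̄)² = 1775.5275 ⇒ m₂ = 443.88188
Σ(xᵢ − x̄)⁴ = 1746137.9214 ⇒ m₄ = 436534.48036
m₂² = 197031.11895
g2 = m₄/m₂² − 3 = 2.21556 − 3 ≈ -0.7844

-0.7844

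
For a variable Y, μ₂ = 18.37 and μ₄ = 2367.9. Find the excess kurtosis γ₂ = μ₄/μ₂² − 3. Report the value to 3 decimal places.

μ₂² = 18.37² = 337.45690
μ₄/μ₂² = 2367.9 / 337.45690 = 7.01690
γ₂ = 7.01690 − 3 ≈ 4.017

4.017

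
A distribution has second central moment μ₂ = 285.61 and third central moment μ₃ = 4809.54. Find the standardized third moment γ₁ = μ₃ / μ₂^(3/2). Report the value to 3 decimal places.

σ = √μ₂ = √285.61 = 16.90000
σ³ = μ₂^(3/2) = 4826.80900
γ₁ = μ₃/σ³ = 4809.54 / 4826.80900 ≈ 0.996

0.996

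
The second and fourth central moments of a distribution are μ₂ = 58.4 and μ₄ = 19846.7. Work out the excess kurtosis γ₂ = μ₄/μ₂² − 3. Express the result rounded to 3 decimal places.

μ₂² = 58.4² = 3410.56000
μ₄/μ₂² = 19846.7 / 3410.56000 = 5.81919
γ₂ = 5.81919 − 3 ≈ 2.819

2.819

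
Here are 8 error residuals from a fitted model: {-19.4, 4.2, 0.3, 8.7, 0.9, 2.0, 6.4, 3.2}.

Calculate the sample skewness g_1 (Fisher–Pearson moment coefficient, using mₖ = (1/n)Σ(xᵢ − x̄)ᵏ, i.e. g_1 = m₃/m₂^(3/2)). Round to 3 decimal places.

x̄ = (-19.4 + 4.2 + 0.3 + 8.7 + 0.9 + 2.0 + 6.4 + 3.2) / 8 = 0.7875
deviations (xᵢ − x̄): -20.1875, 3.4125, -0.4875, 7.9125, 0.1125, 1.2125, 5.6125, 2.4125
Σ(xᵢ − x̄)² = 520.8288 ⇒ m₂ = 520.8288/8 = 65.10359
Σ(xᵢ − x̄)³ = -7499.4899 ⇒ m₃ = -7499.4899/8 = -937.43624
m₂^(3/2) = 65.10359^(1.5) = 525.30005
g_1 = m₃ / m₂^(3/2) = -937.43624 / 525.30005 ≈ -1.785

-1.785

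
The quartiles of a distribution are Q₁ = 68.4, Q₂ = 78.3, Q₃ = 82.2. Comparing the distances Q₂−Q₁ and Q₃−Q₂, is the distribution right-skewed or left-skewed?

left-skewed

Q₂ − Q₁ = 9.9;  Q₃ − Q₂ = 3.9
Q₂ − Q₁ > Q₃ − Q₂ ⇒ the lower half is more spread out ⇒ left-skewed.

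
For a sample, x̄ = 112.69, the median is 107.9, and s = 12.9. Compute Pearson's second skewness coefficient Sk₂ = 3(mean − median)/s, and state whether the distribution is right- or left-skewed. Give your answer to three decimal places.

Sk₂ = 3(112.69 − 107.9) / 12.9 = 3 × 4.7900 / 12.9
    = 14.3700 / 12.9 ≈ 1.114
Sk₂ > 0 ⇒ mean > median ⇒ right-skewed (positive skew).

1.114, right-skewed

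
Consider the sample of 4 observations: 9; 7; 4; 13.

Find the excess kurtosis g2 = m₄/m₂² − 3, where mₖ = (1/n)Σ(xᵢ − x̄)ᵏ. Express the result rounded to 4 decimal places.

-1.1657

x̄ = 8.2500
Σ(xᵢ − x̄)² = 42.7500 ⇒ m₂ = 10.68750
Σ(xᵢ − x̄)⁴ = 838.0781 ⇒ m₄ = 209.51953
m₂² = 114.22266
g2 = m₄/m₂² − 3 = 1.83431 − 3 ≈ -1.1657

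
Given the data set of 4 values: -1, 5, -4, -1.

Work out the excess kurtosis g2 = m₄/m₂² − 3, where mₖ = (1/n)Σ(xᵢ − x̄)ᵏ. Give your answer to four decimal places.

x̄ = -0.2500
Σ(xᵢ − x̄)² = 42.7500 ⇒ m₂ = 10.68750
Σ(xᵢ − x̄)⁴ = 958.0781 ⇒ m₄ = 239.51953
m₂² = 114.22266
g2 = m₄/m₂² − 3 = 2.09695 − 3 ≈ -0.9030

-0.9030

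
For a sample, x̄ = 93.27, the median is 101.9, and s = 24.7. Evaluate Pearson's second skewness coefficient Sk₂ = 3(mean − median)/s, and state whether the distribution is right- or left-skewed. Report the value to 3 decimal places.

-1.048, left-skewed

Sk₂ = 3(93.27 − 101.9) / 24.7 = 3 × -8.6300 / 24.7
    = -25.8900 / 24.7 ≈ -1.048
Sk₂ < 0 ⇒ mean < median ⇒ left-skewed (negative skew).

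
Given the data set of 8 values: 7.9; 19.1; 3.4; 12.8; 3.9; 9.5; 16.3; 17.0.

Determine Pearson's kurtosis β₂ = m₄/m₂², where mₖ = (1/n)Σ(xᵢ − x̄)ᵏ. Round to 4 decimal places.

x̄ = 11.2375
Σ(xᵢ − x̄)² = 252.5188 ⇒ m₂ = 31.56484
Σ(xᵢ − x̄)⁴ = 12392.0641 ⇒ m₄ = 1549.00802
m₂² = 996.33936
β₂ = m₄/m₂² = 1549.00802 / 996.33936 ≈ 1.5547

1.5547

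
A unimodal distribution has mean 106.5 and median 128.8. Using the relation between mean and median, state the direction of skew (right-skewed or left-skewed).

left-skewed

mean − median = 106.5 − 128.8 = -22.3
mean < median ⇒ the longer tail is on the left ⇒ left-skewed (negatively skewed).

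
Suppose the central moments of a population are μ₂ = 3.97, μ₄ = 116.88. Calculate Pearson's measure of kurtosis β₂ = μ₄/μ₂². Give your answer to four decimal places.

μ₂² = 3.97² = 15.76090
μ₄/μ₂² = 116.88 / 15.76090 = 7.41582
β₂ ≈ 7.4158

7.4158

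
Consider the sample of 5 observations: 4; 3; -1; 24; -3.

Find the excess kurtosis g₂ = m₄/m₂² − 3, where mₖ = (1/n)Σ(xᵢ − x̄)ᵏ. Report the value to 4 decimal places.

x̄ = 5.4000
Σ(xᵢ − x̄)² = 465.2000 ⇒ m₂ = 93.04000
Σ(xᵢ − x̄)⁴ = 126381.7760 ⇒ m₄ = 25276.35520
m₂² = 8656.44160
g₂ = m₄/m₂² − 3 = 2.91995 − 3 ≈ -0.0801

-0.0801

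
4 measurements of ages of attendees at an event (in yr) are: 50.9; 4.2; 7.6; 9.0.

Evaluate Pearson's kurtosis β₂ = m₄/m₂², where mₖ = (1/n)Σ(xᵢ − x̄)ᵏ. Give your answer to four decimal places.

x̄ = 17.9250
Σ(xᵢ − x̄)² = 1461.9875 ⇒ m₂ = 365.49687
Σ(xᵢ − x̄)⁴ = 1235526.5357 ⇒ m₄ = 308881.63391
m₂² = 133587.96563
β₂ = m₄/m₂² = 308881.63391 / 133587.96563 ≈ 2.3122

2.3122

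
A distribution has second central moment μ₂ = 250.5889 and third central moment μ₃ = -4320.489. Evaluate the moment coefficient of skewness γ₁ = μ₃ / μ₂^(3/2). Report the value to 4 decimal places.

-1.0892

σ = √μ₂ = √250.5889 = 15.83000
σ³ = μ₂^(3/2) = 3966.82229
γ₁ = μ₃/σ³ = -4320.489 / 3966.82229 ≈ -1.0892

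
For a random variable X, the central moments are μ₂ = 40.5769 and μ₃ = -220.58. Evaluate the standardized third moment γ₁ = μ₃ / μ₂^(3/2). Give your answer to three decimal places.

-0.853

σ = √μ₂ = √40.5769 = 6.37000
σ³ = μ₂^(3/2) = 258.47485
γ₁ = μ₃/σ³ = -220.58 / 258.47485 ≈ -0.853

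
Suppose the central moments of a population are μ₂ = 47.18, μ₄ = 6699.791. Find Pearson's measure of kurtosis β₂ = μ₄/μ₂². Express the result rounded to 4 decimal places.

3.0099

μ₂² = 47.18² = 2225.95240
μ₄/μ₂² = 6699.791 / 2225.95240 = 3.00985
β₂ ≈ 3.0099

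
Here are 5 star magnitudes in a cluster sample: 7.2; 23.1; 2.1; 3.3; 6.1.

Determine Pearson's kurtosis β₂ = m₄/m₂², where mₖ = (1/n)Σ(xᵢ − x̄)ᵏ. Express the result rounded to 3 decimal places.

2.969

x̄ = 8.3600
Σ(xᵢ − x̄)² = 288.5120 ⇒ m₂ = 57.70240
Σ(xᵢ − x̄)⁴ = 49424.3206 ⇒ m₄ = 9884.86411
m₂² = 3329.56697
β₂ = m₄/m₂² = 9884.86411 / 3329.56697 ≈ 2.969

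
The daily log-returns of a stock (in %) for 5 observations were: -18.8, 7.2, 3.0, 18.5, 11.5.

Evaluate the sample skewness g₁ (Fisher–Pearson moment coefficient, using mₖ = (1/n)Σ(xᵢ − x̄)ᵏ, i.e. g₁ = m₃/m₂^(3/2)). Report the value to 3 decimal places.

-0.896

x̄ = (-18.8 + 7.2 + 3.0 + 18.5 + 11.5) / 5 = 4.2800
deviations (xᵢ − x̄): -23.0800, 2.9200, -1.2800, 14.2200, 7.2200
Σ(xᵢ − x̄)² = 797.1880 ⇒ m₂ = 797.1880/5 = 159.43760
Σ(xᵢ − x̄)³ = -9019.8317 ⇒ m₃ = -9019.8317/5 = -1803.96634
m₂^(3/2) = 159.43760^(1.5) = 2013.19630
g₁ = m₃ / m₂^(3/2) = -1803.96634 / 2013.19630 ≈ -0.896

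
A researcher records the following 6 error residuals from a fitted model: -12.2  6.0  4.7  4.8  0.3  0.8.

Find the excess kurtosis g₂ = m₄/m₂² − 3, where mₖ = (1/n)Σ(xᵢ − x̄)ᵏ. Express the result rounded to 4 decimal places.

0.3940

x̄ = 0.7333
Σ(xᵢ − x̄)² = 227.4733 ⇒ m₂ = 37.91222
Σ(xᵢ − x̄)⁴ = 29270.1150 ⇒ m₄ = 4878.35251
m₂² = 1437.33659
g₂ = m₄/m₂² − 3 = 3.39402 − 3 ≈ 0.3940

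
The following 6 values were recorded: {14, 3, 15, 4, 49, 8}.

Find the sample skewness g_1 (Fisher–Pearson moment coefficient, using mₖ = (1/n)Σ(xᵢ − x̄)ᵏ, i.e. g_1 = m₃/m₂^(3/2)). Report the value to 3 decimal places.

1.465

x̄ = (14 + 3 + 15 + 4 + 49 + 8) / 6 = 15.5000
deviations (xᵢ − x̄): -1.5000, -12.5000, -0.5000, -11.5000, 33.5000, -7.5000
Σ(xᵢ − x̄)² = 1469.5000 ⇒ m₂ = 1469.5000/6 = 244.91667
Σ(xᵢ − x̄)³ = 33696.0000 ⇒ m₃ = 33696.0000/6 = 5616.00000
m₂^(3/2) = 244.91667^(1.5) = 3832.90019
g_1 = m₃ / m₂^(3/2) = 5616.00000 / 3832.90019 ≈ 1.465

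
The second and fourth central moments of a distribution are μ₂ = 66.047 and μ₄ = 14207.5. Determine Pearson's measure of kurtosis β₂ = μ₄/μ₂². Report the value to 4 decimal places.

3.2570

μ₂² = 66.047² = 4362.20621
μ₄/μ₂² = 14207.5 / 4362.20621 = 3.25695
β₂ ≈ 3.2570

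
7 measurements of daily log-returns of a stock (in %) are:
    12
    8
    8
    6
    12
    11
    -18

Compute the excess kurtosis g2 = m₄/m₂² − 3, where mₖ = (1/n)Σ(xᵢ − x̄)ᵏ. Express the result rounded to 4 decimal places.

x̄ = 5.5714
Σ(xᵢ − x̄)² = 679.7143 ⇒ m₂ = 97.10204
Σ(xᵢ − x̄)⁴ = 313058.7813 ⇒ m₄ = 44722.68305
m₂² = 9428.80633
g2 = m₄/m₂² − 3 = 4.74320 − 3 ≈ 1.7432

1.7432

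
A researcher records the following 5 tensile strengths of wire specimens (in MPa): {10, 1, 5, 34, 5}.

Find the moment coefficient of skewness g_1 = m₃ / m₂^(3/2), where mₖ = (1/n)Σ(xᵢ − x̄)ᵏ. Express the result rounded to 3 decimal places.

x̄ = (10 + 1 + 5 + 34 + 5) / 5 = 11.0000
deviations (xᵢ − x̄): -1.0000, -10.0000, -6.0000, 23.0000, -6.0000
Σ(xᵢ − x̄)² = 702.0000 ⇒ m₂ = 702.0000/5 = 140.40000
Σ(xᵢ − x̄)³ = 10734.0000 ⇒ m₃ = 10734.0000/5 = 2146.80000
m₂^(3/2) = 140.40000^(1.5) = 1663.60670
g_1 = m₃ / m₂^(3/2) = 2146.80000 / 1663.60670 ≈ 1.290

1.290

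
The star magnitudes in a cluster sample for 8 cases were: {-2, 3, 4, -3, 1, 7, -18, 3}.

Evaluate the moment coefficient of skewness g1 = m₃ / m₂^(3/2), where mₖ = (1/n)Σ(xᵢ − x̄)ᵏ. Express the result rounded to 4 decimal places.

-1.5296

x̄ = (-2 + 3 + 4 - 3 + 1 + 7 - 18 + 3) / 8 = -0.6250
deviations (xᵢ − x̄): -1.3750, 3.6250, 4.6250, -2.3750, 1.6250, 7.6250, -17.3750, 3.6250
Σ(xᵢ − x̄)² = 417.8750 ⇒ m₂ = 417.8750/8 = 52.23438
Σ(xᵢ − x̄)³ = -4619.5313 ⇒ m₃ = -4619.5313/8 = -577.44141
m₂^(3/2) = 52.23438^(1.5) = 377.51534
g1 = m₃ / m₂^(3/2) = -577.44141 / 377.51534 ≈ -1.5296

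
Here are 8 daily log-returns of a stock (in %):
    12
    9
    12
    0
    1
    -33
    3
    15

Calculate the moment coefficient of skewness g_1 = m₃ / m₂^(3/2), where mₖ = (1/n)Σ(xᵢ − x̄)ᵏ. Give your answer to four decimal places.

x̄ = (12 + 9 + 12 + 0 + 1 - 33 + 3 + 15) / 8 = 2.3750
deviations (xᵢ − x̄): 9.6250, 6.6250, 9.6250, -2.3750, -1.3750, -35.3750, 0.6250, 12.6250
Σ(xᵢ − x̄)² = 1647.8750 ⇒ m₂ = 1647.8750/8 = 205.98438
Σ(xᵢ − x̄)³ = -40197.2813 ⇒ m₃ = -40197.2813/8 = -5024.66016
m₂^(3/2) = 205.98438^(1.5) = 2956.31983
g_1 = m₃ / m₂^(3/2) = -5024.66016 / 2956.31983 ≈ -1.6996

-1.6996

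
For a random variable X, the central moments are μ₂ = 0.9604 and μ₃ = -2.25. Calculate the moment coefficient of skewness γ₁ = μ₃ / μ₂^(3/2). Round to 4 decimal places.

σ = √μ₂ = √0.9604 = 0.98000
σ³ = μ₂^(3/2) = 0.94119
γ₁ = μ₃/σ³ = -2.25 / 0.94119 ≈ -2.3906

-2.3906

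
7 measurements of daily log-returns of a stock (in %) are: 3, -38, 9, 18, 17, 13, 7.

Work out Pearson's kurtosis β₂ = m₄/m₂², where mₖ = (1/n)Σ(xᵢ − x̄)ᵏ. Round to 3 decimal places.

4.480

x̄ = 4.1429
Σ(xᵢ − x̄)² = 2244.8571 ⇒ m₂ = 320.69388
Σ(xᵢ − x̄)⁴ = 3225225.6035 ⇒ m₄ = 460746.51479
m₂² = 102844.56310
β₂ = m₄/m₂² = 460746.51479 / 102844.56310 ≈ 4.480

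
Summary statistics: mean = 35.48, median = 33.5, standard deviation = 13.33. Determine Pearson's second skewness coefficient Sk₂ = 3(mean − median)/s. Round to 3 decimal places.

0.446

Sk₂ = 3(35.48 − 33.5) / 13.33 = 3 × 1.9800 / 13.33
    = 5.9400 / 13.33 ≈ 0.446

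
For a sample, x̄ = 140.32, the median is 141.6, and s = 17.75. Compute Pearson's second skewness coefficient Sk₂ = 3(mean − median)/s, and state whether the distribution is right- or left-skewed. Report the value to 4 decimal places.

Sk₂ = 3(140.32 − 141.6) / 17.75 = 3 × -1.2800 / 17.75
    = -3.8400 / 17.75 ≈ -0.2163
Sk₂ < 0 ⇒ mean < median ⇒ left-skewed (negative skew).

-0.2163, left-skewed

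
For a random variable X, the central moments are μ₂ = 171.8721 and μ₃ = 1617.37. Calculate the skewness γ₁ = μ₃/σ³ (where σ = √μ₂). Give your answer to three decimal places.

σ = √μ₂ = √171.8721 = 13.11000
σ³ = μ₂^(3/2) = 2253.24323
γ₁ = μ₃/σ³ = 1617.37 / 2253.24323 ≈ 0.718

0.718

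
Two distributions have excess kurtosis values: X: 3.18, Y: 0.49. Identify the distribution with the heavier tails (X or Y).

Higher excess kurtosis ⇒ heavier tails relative to the normal distribution.
3.18 vs 0.49: the larger is 3.18, so X has heavier tails.

X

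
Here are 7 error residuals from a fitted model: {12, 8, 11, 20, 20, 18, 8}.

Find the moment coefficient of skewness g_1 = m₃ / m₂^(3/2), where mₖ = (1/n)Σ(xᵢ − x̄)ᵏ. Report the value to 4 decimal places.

x̄ = (12 + 8 + 11 + 20 + 20 + 18 + 8) / 7 = 13.8571
deviations (xᵢ − x̄): -1.8571, -5.8571, -2.8571, 6.1429, 6.1429, 4.1429, -5.8571
Σ(xᵢ − x̄)² = 172.8571 ⇒ m₂ = 172.8571/7 = 24.69388
Σ(xᵢ − x̄)³ = 103.1020 ⇒ m₃ = 103.1020/7 = 14.72886
m₂^(3/2) = 24.69388^(1.5) = 122.71112
g_1 = m₃ / m₂^(3/2) = 14.72886 / 122.71112 ≈ 0.1200

0.1200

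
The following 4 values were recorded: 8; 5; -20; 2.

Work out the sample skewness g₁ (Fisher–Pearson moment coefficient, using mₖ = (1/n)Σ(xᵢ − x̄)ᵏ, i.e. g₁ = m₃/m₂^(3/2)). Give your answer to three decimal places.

x̄ = (8 + 5 - 20 + 2) / 4 = -1.2500
deviations (xᵢ − x̄): 9.2500, 6.2500, -18.7500, 3.2500
Σ(xᵢ − x̄)² = 486.7500 ⇒ m₂ = 486.7500/4 = 121.68750
Σ(xᵢ − x̄)³ = -5521.8750 ⇒ m₃ = -5521.8750/4 = -1380.46875
m₂^(3/2) = 121.68750^(1.5) = 1342.35985
g₁ = m₃ / m₂^(3/2) = -1380.46875 / 1342.35985 ≈ -1.028

-1.028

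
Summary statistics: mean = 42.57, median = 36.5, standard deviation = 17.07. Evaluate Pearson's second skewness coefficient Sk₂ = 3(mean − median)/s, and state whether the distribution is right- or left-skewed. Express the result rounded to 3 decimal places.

Sk₂ = 3(42.57 − 36.5) / 17.07 = 3 × 6.0700 / 17.07
    = 18.2100 / 17.07 ≈ 1.067
Sk₂ > 0 ⇒ mean > median ⇒ right-skewed (positive skew).

1.067, right-skewed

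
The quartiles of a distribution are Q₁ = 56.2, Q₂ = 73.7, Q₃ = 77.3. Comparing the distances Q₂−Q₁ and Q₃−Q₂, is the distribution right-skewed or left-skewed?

left-skewed

Q₂ − Q₁ = 17.5;  Q₃ − Q₂ = 3.6
Q₂ − Q₁ > Q₃ − Q₂ ⇒ the lower half is more spread out ⇒ left-skewed.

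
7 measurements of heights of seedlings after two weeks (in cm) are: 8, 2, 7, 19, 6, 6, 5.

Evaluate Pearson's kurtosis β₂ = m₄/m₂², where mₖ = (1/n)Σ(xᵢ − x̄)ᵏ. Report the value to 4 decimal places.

4.1938

x̄ = 7.5714
Σ(xᵢ − x̄)² = 173.7143 ⇒ m₂ = 24.81633
Σ(xᵢ − x̄)⁴ = 18079.1487 ⇒ m₄ = 2582.73553
m₂² = 615.85006
β₂ = m₄/m₂² = 2582.73553 / 615.85006 ≈ 4.1938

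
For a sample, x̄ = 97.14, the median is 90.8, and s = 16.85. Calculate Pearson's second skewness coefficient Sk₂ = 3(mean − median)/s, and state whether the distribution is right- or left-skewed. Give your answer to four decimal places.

1.1288, right-skewed

Sk₂ = 3(97.14 − 90.8) / 16.85 = 3 × 6.3400 / 16.85
    = 19.0200 / 16.85 ≈ 1.1288
Sk₂ > 0 ⇒ mean > median ⇒ right-skewed (positive skew).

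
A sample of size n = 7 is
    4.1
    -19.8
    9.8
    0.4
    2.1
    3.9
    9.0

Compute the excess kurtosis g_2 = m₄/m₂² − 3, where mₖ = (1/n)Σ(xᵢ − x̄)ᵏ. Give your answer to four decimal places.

1.1627

x̄ = 1.3571
Σ(xᵢ − x̄)² = 592.7771 ⇒ m₂ = 84.68245
Σ(xᵢ − x̄)⁴ = 208960.6304 ⇒ m₄ = 29851.51864
m₂² = 7171.11717
g_2 = m₄/m₂² − 3 = 4.16274 − 3 ≈ 1.1627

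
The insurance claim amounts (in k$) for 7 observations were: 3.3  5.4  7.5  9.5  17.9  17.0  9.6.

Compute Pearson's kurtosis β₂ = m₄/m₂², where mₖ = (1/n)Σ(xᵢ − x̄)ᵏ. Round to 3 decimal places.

x̄ = 10.0286
Σ(xᵢ − x̄)² = 184.1143 ⇒ m₂ = 26.30204
Σ(xᵢ − x̄)⁴ = 8750.6752 ⇒ m₄ = 1250.09646
m₂² = 691.79735
β₂ = m₄/m₂² = 1250.09646 / 691.79735 ≈ 1.807

1.807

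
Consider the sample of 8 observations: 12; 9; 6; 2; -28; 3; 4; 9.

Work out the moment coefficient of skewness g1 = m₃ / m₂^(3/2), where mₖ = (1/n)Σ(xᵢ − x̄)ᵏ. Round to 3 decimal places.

x̄ = (12 + 9 + 6 + 2 - 28 + 3 + 4 + 9) / 8 = 2.1250
deviations (xᵢ − x̄): 9.8750, 6.8750, 3.8750, -0.1250, -30.1250, 0.8750, 1.8750, 6.8750
Σ(xᵢ − x̄)² = 1118.8750 ⇒ m₂ = 1118.8750/8 = 139.85938
Σ(xᵢ − x̄)³ = -25660.5938 ⇒ m₃ = -25660.5938/8 = -3207.57422
m₂^(3/2) = 139.85938^(1.5) = 1654.00712
g1 = m₃ / m₂^(3/2) = -3207.57422 / 1654.00712 ≈ -1.939

-1.939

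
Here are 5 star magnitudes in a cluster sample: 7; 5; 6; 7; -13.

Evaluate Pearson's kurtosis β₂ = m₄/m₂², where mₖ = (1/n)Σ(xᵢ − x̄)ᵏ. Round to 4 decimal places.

x̄ = 2.4000
Σ(xᵢ − x̄)² = 299.2000 ⇒ m₂ = 59.84000
Σ(xᵢ − x̄)⁴ = 57354.0160 ⇒ m₄ = 11470.80320
m₂² = 3580.82560
β₂ = m₄/m₂² = 11470.80320 / 3580.82560 ≈ 3.2034

3.2034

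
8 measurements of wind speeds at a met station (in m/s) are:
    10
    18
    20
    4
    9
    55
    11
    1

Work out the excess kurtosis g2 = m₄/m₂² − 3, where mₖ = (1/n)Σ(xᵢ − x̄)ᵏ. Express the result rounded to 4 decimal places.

1.6846

x̄ = 16.0000
Σ(xᵢ − x̄)² = 2020.0000 ⇒ m₂ = 252.50000
Σ(xᵢ − x̄)⁴ = 2389396.0000 ⇒ m₄ = 298674.50000
m₂² = 63756.25000
g2 = m₄/m₂² − 3 = 4.68463 − 3 ≈ 1.6846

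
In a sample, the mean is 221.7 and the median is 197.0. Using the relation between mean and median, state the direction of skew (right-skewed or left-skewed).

mean − median = 221.7 − 197.0 = 24.7
mean > median ⇒ the longer tail is on the right ⇒ right-skewed (positively skewed).

right-skewed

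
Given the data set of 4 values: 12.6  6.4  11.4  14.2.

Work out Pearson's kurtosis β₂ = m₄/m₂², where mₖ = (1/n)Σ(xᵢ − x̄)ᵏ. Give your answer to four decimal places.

x̄ = 11.1500
Σ(xᵢ − x̄)² = 34.0300 ⇒ m₂ = 8.50750
Σ(xᵢ − x̄)⁴ = 600.0273 ⇒ m₄ = 150.00683
m₂² = 72.37756
β₂ = m₄/m₂² = 150.00683 / 72.37756 ≈ 2.0726

2.0726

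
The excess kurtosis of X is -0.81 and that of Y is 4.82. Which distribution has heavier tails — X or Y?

Y

Higher excess kurtosis ⇒ heavier tails relative to the normal distribution.
-0.81 vs 4.82: the larger is 4.82, so Y has heavier tails. (Y is leptokurtic — heavier-than-normal tails; the other is platykurtic.)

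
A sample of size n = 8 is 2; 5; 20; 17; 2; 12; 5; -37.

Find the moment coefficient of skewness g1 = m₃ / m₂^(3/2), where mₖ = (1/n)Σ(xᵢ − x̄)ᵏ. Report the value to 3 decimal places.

x̄ = (2 + 5 + 20 + 17 + 2 + 12 + 5 - 37) / 8 = 3.2500
deviations (xᵢ − x̄): -1.2500, 1.7500, 16.7500, 13.7500, -1.2500, 8.7500, 1.7500, -40.2500
Σ(xᵢ − x̄)² = 2175.5000 ⇒ m₂ = 2175.5000/8 = 271.93750
Σ(xᵢ − x̄)³ = -57231.7500 ⇒ m₃ = -57231.7500/8 = -7153.96875
m₂^(3/2) = 271.93750^(1.5) = 4484.39284
g1 = m₃ / m₂^(3/2) = -7153.96875 / 4484.39284 ≈ -1.595

-1.595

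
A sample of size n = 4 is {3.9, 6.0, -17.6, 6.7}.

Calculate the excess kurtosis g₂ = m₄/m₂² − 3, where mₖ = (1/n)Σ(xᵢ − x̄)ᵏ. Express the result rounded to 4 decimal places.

x̄ = -0.2500
Σ(xᵢ − x̄)² = 405.6100 ⇒ m₂ = 101.40250
Σ(xᵢ − x̄)⁴ = 94770.1704 ⇒ m₄ = 23692.54261
m₂² = 10282.46701
g₂ = m₄/m₂² − 3 = 2.30417 − 3 ≈ -0.6958

-0.6958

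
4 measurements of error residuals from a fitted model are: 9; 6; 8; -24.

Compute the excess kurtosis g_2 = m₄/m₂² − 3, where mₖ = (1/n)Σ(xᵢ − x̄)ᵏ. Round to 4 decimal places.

x̄ = -0.2500
Σ(xᵢ − x̄)² = 756.7500 ⇒ m₂ = 189.18750
Σ(xᵢ − x̄)⁴ = 331645.8281 ⇒ m₄ = 82911.45703
m₂² = 35791.91016
g_2 = m₄/m₂² − 3 = 2.31649 − 3 ≈ -0.6835

-0.6835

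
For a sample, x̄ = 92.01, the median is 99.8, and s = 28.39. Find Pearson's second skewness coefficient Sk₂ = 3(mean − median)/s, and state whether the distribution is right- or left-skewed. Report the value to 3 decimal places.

Sk₂ = 3(92.01 − 99.8) / 28.39 = 3 × -7.7900 / 28.39
    = -23.3700 / 28.39 ≈ -0.823
Sk₂ < 0 ⇒ mean < median ⇒ left-skewed (negative skew).

-0.823, left-skewed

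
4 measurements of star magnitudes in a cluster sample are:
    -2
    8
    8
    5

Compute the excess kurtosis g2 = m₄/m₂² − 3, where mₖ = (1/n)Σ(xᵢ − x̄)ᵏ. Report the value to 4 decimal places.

-0.9360

x̄ = 4.7500
Σ(xᵢ − x̄)² = 66.7500 ⇒ m₂ = 16.68750
Σ(xᵢ − x̄)⁴ = 2299.0781 ⇒ m₄ = 574.76953
m₂² = 278.47266
g2 = m₄/m₂² − 3 = 2.06401 − 3 ≈ -0.9360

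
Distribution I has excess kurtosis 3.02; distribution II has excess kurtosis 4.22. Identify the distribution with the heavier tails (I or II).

II

Higher excess kurtosis ⇒ heavier tails relative to the normal distribution.
3.02 vs 4.22: the larger is 4.22, so II has heavier tails.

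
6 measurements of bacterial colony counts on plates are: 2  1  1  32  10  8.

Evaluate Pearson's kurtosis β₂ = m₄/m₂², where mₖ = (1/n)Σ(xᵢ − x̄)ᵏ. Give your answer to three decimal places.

3.476

x̄ = 9.0000
Σ(xᵢ − x̄)² = 708.0000 ⇒ m₂ = 118.00000
Σ(xᵢ − x̄)⁴ = 290436.0000 ⇒ m₄ = 48406.00000
m₂² = 13924.00000
β₂ = m₄/m₂² = 48406.00000 / 13924.00000 ≈ 3.476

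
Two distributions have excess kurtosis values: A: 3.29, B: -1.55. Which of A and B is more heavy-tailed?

Higher excess kurtosis ⇒ heavier tails relative to the normal distribution.
3.29 vs -1.55: the larger is 3.29, so A has heavier tails. (A is leptokurtic — heavier-than-normal tails; the other is platykurtic.)

A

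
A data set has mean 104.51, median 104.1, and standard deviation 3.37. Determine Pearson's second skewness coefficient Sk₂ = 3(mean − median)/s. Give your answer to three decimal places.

Sk₂ = 3(104.51 − 104.1) / 3.37 = 3 × 0.4100 / 3.37
    = 1.2300 / 3.37 ≈ 0.365

0.365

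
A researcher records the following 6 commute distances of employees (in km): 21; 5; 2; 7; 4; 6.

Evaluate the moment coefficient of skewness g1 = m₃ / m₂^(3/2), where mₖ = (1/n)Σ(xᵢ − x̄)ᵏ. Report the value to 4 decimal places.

x̄ = (21 + 5 + 2 + 7 + 4 + 6) / 6 = 7.5000
deviations (xᵢ − x̄): 13.5000, -2.5000, -5.5000, -0.5000, -3.5000, -1.5000
Σ(xᵢ − x̄)² = 233.5000 ⇒ m₂ = 233.5000/6 = 38.91667
Σ(xᵢ − x̄)³ = 2232.0000 ⇒ m₃ = 2232.0000/6 = 372.00000
m₂^(3/2) = 38.91667^(1.5) = 242.77471
g1 = m₃ / m₂^(3/2) = 372.00000 / 242.77471 ≈ 1.5323

1.5323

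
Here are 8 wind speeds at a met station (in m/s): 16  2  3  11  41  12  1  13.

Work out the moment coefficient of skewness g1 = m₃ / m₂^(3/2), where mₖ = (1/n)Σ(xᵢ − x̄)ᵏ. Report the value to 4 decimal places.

1.4383

x̄ = (16 + 2 + 3 + 11 + 41 + 12 + 1 + 13) / 8 = 12.3750
deviations (xᵢ − x̄): 3.6250, -10.3750, -9.3750, -1.3750, 28.6250, -0.3750, -11.3750, 0.6250
Σ(xᵢ − x̄)² = 1159.8750 ⇒ m₂ = 1159.8750/8 = 144.98438
Σ(xᵢ − x̄)³ = 20087.7188 ⇒ m₃ = 20087.7188/8 = 2510.96484
m₂^(3/2) = 144.98438^(1.5) = 1745.74900
g1 = m₃ / m₂^(3/2) = 2510.96484 / 1745.74900 ≈ 1.4383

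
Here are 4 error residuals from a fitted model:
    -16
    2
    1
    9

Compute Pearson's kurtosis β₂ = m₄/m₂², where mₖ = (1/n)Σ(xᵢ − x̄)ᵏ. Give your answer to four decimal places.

x̄ = -1.0000
Σ(xᵢ − x̄)² = 338.0000 ⇒ m₂ = 84.50000
Σ(xᵢ − x̄)⁴ = 60722.0000 ⇒ m₄ = 15180.50000
m₂² = 7140.25000
β₂ = m₄/m₂² = 15180.50000 / 7140.25000 ≈ 2.1260

2.1260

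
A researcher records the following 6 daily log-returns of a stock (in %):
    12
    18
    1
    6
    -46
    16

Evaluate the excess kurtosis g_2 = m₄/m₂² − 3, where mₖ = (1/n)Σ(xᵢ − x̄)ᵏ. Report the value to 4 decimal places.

0.7124

x̄ = 1.1667
Σ(xᵢ − x̄)² = 2868.8333 ⇒ m₂ = 478.13889
Σ(xᵢ − x̄)⁴ = 5092290.4861 ⇒ m₄ = 848715.08102
m₂² = 228616.79707
g_2 = m₄/m₂² − 3 = 3.71239 − 3 ≈ 0.7124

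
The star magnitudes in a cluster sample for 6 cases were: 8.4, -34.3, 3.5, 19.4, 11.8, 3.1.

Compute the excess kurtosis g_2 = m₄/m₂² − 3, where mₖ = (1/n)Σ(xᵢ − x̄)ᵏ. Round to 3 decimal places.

0.553

x̄ = 1.9833
Σ(xᵢ − x̄)² = 1760.9083 ⇒ m₂ = 293.48472
Σ(xᵢ − x̄)⁴ = 1836124.3463 ⇒ m₄ = 306020.72438
m₂² = 86133.28218
g_2 = m₄/m₂² − 3 = 3.55287 − 3 ≈ 0.553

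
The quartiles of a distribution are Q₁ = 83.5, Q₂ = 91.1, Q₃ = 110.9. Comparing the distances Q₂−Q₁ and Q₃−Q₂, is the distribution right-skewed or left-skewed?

Q₂ − Q₁ = 7.6;  Q₃ − Q₂ = 19.8
Q₃ − Q₂ > Q₂ − Q₁ ⇒ the upper half is more spread out ⇒ right-skewed.

right-skewed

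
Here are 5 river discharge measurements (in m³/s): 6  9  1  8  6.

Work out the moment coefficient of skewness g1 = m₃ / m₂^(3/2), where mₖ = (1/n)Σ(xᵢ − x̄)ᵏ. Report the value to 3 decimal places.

-0.859

x̄ = (6 + 9 + 1 + 8 + 6) / 5 = 6.0000
deviations (xᵢ − x̄): 0.0000, 3.0000, -5.0000, 2.0000, 0.0000
Σ(xᵢ − x̄)² = 38.0000 ⇒ m₂ = 38.0000/5 = 7.60000
Σ(xᵢ − x̄)³ = -90.0000 ⇒ m₃ = -90.0000/5 = -18.00000
m₂^(3/2) = 7.60000^(1.5) = 20.95175
g1 = m₃ / m₂^(3/2) = -18.00000 / 20.95175 ≈ -0.859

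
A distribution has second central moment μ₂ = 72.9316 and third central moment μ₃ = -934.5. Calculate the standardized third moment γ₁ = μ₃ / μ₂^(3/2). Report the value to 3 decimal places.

σ = √μ₂ = √72.9316 = 8.54000
σ³ = μ₂^(3/2) = 622.83586
γ₁ = μ₃/σ³ = -934.5 / 622.83586 ≈ -1.500

-1.500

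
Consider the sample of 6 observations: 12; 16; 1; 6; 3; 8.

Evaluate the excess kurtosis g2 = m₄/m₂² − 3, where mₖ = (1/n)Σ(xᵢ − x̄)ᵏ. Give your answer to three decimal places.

-1.150

x̄ = 7.6667
Σ(xᵢ − x̄)² = 157.3333 ⇒ m₂ = 26.22222
Σ(xᵢ − x̄)⁴ = 7632.4444 ⇒ m₄ = 1272.07407
m₂² = 687.60494
g2 = m₄/m₂² − 3 = 1.85001 − 3 ≈ -1.150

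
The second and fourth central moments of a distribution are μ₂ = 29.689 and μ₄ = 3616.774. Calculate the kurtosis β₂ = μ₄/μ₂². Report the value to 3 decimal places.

μ₂² = 29.689² = 881.43672
μ₄/μ₂² = 3616.774 / 881.43672 = 4.10327
β₂ ≈ 4.103

4.103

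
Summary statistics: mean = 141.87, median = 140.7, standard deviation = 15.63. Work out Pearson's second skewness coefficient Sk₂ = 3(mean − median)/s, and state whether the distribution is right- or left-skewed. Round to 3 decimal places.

Sk₂ = 3(141.87 − 140.7) / 15.63 = 3 × 1.1700 / 15.63
    = 3.5100 / 15.63 ≈ 0.225
Sk₂ > 0 ⇒ mean > median ⇒ right-skewed (positive skew).

0.225, right-skewed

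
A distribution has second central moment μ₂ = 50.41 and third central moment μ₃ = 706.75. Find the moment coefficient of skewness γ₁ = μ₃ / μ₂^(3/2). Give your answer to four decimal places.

σ = √μ₂ = √50.41 = 7.10000
σ³ = μ₂^(3/2) = 357.91100
γ₁ = μ₃/σ³ = 706.75 / 357.91100 ≈ 1.9747

1.9747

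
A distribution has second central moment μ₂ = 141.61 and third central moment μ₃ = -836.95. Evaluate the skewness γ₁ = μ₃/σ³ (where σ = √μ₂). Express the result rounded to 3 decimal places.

σ = √μ₂ = √141.61 = 11.90000
σ³ = μ₂^(3/2) = 1685.15900
γ₁ = μ₃/σ³ = -836.95 / 1685.15900 ≈ -0.497

-0.497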